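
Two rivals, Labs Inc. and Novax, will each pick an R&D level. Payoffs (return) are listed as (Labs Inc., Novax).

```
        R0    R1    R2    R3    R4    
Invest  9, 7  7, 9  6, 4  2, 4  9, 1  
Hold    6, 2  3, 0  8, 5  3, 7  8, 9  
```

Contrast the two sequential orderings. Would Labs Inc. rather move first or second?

If Labs Inc. leads: Novax's best replies are Invest→R1, Hold→R4; Labs Inc.'s induced payoffs 7, 8; outcome (Hold, R4), payoffs (8, 9).
If Novax leads: Labs Inc.'s best replies are R0→Invest, R1→Invest, R2→Hold, R3→Hold, R4→Invest; Novax's induced payoffs 7, 9, 5, 7, 1; outcome (Invest, R1), payoffs (7, 9).
Labs Inc. gets 8 moving first and 7 moving second, so Labs Inc. prefers to move first.

first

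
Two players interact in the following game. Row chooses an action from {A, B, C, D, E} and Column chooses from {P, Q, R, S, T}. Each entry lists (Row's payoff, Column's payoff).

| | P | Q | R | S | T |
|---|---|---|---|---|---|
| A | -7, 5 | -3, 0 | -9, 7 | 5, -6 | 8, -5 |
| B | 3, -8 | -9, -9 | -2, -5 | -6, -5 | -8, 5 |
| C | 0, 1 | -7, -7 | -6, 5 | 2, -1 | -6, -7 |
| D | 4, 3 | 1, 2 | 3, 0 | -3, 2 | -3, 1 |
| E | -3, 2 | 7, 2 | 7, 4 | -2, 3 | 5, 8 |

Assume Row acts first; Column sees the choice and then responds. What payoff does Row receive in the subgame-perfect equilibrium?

5

Work backward from Column's decision.
- A → Column plays R (best of 5, 0, 7, -6, -5); Row gets -9.
- B → Column plays T (best of -8, -9, -5, -5, 5); Row gets -8.
- C → Column plays R (best of 1, -7, 5, -1, -7); Row gets -6.
- D → Column plays P (best of 3, 2, 0, 2, 1); Row gets 4.
- E → Column plays T (best of 2, 2, 4, 3, 8); Row gets 5.
Row's induced payoffs are -9, -8, -6, 4, 5, so Row commits to E. Subgame-perfect outcome: (E, T) with payoffs (5, 8).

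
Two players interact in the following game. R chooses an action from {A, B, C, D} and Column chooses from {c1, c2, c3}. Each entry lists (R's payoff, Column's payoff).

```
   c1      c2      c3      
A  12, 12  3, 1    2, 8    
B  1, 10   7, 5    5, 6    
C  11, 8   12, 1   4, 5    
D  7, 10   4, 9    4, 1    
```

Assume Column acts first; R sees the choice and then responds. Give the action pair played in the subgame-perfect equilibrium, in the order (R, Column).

(A, c1)

Solve by backward induction (Column leads).
- c1: BR = A, leader payoff 12.
- c2: BR = C, leader payoff 1.
- c3: BR = B, leader payoff 6.
Maximizing over 12, 1, 6, Column chooses c1. Subgame-perfect outcome: (A, c1) with payoffs (12, 12).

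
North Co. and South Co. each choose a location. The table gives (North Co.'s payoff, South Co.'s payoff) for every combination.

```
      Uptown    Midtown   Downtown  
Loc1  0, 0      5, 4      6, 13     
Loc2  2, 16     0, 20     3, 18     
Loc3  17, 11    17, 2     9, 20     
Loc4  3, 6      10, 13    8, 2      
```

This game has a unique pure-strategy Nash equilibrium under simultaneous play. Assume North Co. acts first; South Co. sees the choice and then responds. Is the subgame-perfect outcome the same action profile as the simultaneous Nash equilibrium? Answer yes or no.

no

Work backward from South Co.'s decision.
- Loc1: South Co. compares 0, 4, 13 and picks Downtown; North Co. would get 6.
- Loc2: South Co. compares 16, 20, 18 and picks Midtown; North Co. would get 0.
- Loc3: South Co. compares 11, 2, 20 and picks Downtown; North Co. would get 9.
- Loc4: South Co. compares 6, 13, 2 and picks Midtown; North Co. would get 10.
North Co.'s induced payoffs are 6, 0, 9, 10, so North Co. commits to Loc4. Subgame-perfect outcome: (Loc4, Midtown) with payoffs (10, 13).
For the simultaneous game, intersect best replies.
North Co.'s best replies: Uptown→Loc3; Midtown→Loc3; Downtown→Loc3.
South Co.'s best replies: Loc1→Downtown; Loc2→Midtown; Loc3→Downtown; Loc4→Midtown.
The unique mutual best reply is (Loc3, Downtown), giving (9, 20).
Sequential outcome (Loc4, Midtown) differs from the Nash profile (Loc3, Downtown).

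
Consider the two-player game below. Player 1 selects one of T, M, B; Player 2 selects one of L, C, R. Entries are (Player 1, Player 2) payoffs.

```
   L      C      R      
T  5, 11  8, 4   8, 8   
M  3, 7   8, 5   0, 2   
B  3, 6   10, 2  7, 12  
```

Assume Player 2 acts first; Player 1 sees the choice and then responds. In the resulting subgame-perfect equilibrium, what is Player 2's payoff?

Solve by backward induction (Player 2 leads).
- L: BR = T, leader payoff 11.
- C: BR = B, leader payoff 2.
- R: BR = T, leader payoff 8.
Among 11, 2, 8, the best is 11 at L. Subgame-perfect outcome: (T, L) with payoffs (5, 11).

11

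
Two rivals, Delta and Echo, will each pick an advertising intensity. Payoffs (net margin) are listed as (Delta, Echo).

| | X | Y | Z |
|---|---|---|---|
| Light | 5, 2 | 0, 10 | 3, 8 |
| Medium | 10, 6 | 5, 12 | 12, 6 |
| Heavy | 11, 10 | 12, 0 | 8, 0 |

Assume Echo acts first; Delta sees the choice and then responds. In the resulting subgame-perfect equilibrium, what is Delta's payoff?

11

Solve by backward induction (Echo leads).
- X: Delta compares 5, 10, 11 and picks Heavy; Echo would get 10.
- Y: Delta compares 0, 5, 12 and picks Heavy; Echo would get 0.
- Z: Delta compares 3, 12, 8 and picks Medium; Echo would get 6.
Maximizing over 10, 0, 6, Echo chooses X. Subgame-perfect outcome: (Heavy, X) with payoffs (11, 10).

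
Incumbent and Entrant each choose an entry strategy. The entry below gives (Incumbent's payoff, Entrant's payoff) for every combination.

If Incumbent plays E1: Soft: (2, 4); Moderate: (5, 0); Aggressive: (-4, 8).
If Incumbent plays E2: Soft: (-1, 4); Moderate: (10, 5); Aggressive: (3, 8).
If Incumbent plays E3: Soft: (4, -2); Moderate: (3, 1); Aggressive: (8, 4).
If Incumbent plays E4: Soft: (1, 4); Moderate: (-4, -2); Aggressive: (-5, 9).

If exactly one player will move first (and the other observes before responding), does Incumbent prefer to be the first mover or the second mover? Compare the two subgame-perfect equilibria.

If Incumbent leads: Entrant's best replies are E1→Aggressive, E2→Aggressive, E3→Aggressive, E4→Aggressive; Incumbent's induced payoffs -4, 3, 8, -5; outcome (E3, Aggressive), payoffs (8, 4).
If Entrant leads: Incumbent's best replies are Soft→E3, Moderate→E2, Aggressive→E3; Entrant's induced payoffs -2, 5, 4; outcome (E2, Moderate), payoffs (10, 5).
Incumbent gets 8 moving first and 10 moving second, so Incumbent prefers to move second.

second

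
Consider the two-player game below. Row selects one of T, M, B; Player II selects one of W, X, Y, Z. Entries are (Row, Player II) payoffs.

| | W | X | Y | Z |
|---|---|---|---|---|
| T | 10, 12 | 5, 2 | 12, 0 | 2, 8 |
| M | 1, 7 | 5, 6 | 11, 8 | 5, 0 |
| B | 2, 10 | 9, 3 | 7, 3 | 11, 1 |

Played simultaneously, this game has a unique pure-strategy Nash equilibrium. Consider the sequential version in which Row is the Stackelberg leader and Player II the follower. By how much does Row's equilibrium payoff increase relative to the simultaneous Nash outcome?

1

Backward induction with Row moving first.
- T: Player II compares 12, 2, 0, 8 and picks W; Row would get 10.
- M: Player II compares 7, 6, 8, 0 and picks Y; Row would get 11.
- B: Player II compares 10, 3, 3, 1 and picks W; Row would get 2.
Among 10, 11, 2, the best is 11 at M. Subgame-perfect outcome: (M, Y) with payoffs (11, 8).
For the simultaneous game, intersect best replies.
Row's best replies: W→T; X→B; Y→T; Z→B.
Player II's best replies: T→W; M→Y; B→W.
The unique mutual best reply is (T, W), giving (10, 12).
Row's commitment gain: 11 − 10 = 1.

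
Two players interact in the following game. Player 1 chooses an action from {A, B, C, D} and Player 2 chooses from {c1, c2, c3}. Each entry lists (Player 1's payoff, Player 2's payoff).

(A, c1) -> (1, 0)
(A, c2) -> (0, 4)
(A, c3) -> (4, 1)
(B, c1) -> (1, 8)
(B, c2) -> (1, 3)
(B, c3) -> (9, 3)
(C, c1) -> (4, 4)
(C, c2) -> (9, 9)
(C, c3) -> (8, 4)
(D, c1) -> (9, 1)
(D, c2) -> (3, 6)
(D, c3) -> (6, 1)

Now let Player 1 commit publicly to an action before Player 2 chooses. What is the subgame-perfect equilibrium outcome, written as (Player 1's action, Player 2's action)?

Backward induction with Player 1 moving first.
- A → Player 2 plays c2 (best of 0, 4, 1); Player 1 gets 0.
- B → Player 2 plays c1 (best of 8, 3, 3); Player 1 gets 1.
- C → Player 2 plays c2 (best of 4, 9, 4); Player 1 gets 9.
- D → Player 2 plays c2 (best of 1, 6, 1); Player 1 gets 3.
Player 1's induced payoffs are 0, 1, 9, 3, so Player 1 commits to C. Subgame-perfect outcome: (C, c2) with payoffs (9, 9).

(C, c2)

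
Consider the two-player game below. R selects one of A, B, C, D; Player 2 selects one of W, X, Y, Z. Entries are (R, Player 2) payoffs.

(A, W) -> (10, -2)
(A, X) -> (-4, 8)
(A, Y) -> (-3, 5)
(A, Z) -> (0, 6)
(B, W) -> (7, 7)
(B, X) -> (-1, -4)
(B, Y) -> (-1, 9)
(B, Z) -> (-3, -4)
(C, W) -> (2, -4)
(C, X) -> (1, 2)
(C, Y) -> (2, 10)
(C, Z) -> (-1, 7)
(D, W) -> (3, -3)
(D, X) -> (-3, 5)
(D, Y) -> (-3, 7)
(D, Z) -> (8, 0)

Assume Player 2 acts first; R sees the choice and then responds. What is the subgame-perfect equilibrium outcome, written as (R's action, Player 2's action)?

Solve by backward induction (Player 2 leads).
- W: R compares 10, 7, 2, 3 and picks A; Player 2 would get -2.
- X: R compares -4, -1, 1, -3 and picks C; Player 2 would get 2.
- Y: R compares -3, -1, 2, -3 and picks C; Player 2 would get 10.
- Z: R compares 0, -3, -1, 8 and picks D; Player 2 would get 0.
Maximizing over -2, 2, 10, 0, Player 2 chooses Y. Subgame-perfect outcome: (C, Y) with payoffs (2, 10).

(C, Y)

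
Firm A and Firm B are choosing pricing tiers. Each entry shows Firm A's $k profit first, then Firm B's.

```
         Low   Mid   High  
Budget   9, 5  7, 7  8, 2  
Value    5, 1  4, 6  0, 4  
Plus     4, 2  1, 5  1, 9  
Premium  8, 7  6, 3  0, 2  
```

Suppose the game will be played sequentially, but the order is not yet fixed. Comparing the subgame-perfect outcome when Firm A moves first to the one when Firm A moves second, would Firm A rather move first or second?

If Firm A leads: Firm B's best replies are Budget→Mid, Value→Mid, Plus→High, Premium→Low; Firm A's induced payoffs 7, 4, 1, 8; outcome (Premium, Low), payoffs (8, 7).
If Firm B leads: Firm A's best replies are Low→Budget, Mid→Budget, High→Budget; Firm B's induced payoffs 5, 7, 2; outcome (Budget, Mid), payoffs (7, 7).
Firm A gets 8 moving first and 7 moving second, so Firm A prefers to move first.

first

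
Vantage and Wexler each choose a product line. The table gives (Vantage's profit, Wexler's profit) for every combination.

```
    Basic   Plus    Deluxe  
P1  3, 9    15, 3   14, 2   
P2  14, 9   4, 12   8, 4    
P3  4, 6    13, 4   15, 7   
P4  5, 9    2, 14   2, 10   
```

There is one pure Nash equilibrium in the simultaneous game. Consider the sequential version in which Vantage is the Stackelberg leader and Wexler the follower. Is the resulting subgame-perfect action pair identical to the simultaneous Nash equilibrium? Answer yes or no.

yes

Work backward from Wexler's decision.
- P1 → Wexler plays Basic (best of 9, 3, 2); Vantage gets 3.
- P2 → Wexler plays Plus (best of 9, 12, 4); Vantage gets 4.
- P3 → Wexler plays Deluxe (best of 6, 4, 7); Vantage gets 15.
- P4 → Wexler plays Plus (best of 9, 14, 10); Vantage gets 2.
Maximizing over 3, 4, 15, 2, Vantage chooses P3. Subgame-perfect outcome: (P3, Deluxe) with payoffs (15, 7).
Under simultaneous play:
Vantage's best replies: Basic→P2; Plus→P1; Deluxe→P3.
Wexler's best replies: P1→Basic; P2→Plus; P3→Deluxe; P4→Plus.
The unique mutual best reply is (P3, Deluxe), giving (15, 7).
Sequential outcome (P3, Deluxe) coincides with the Nash profile (P3, Deluxe).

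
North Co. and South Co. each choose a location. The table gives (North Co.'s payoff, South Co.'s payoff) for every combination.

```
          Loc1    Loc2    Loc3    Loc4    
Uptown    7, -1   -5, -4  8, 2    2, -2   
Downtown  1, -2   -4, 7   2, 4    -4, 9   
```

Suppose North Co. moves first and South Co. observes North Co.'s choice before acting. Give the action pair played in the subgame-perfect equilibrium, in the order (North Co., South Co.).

Work backward from South Co.'s decision.
- Uptown: BR = Loc3, leader payoff 8.
- Downtown: BR = Loc4, leader payoff -4.
North Co.'s induced payoffs are 8, -4, so North Co. commits to Uptown. Subgame-perfect outcome: (Uptown, Loc3) with payoffs (8, 2).

(Uptown, Loc3)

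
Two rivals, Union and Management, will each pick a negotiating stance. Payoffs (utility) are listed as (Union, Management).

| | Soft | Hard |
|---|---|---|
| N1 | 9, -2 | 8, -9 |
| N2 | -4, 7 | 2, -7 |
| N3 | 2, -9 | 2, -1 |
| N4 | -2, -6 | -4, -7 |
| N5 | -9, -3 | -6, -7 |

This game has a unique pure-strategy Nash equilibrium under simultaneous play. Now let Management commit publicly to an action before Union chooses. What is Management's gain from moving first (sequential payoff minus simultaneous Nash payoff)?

0

Solve by backward induction (Management leads).
- Soft → Union plays N1 (best of 9, -4, 2, -2, -9); Management gets -2.
- Hard → Union plays N1 (best of 8, 2, 2, -4, -6); Management gets -9.
Among -2, -9, the best is -2 at Soft. Subgame-perfect outcome: (N1, Soft) with payoffs (9, -2).
Under simultaneous play:
Union's best replies: Soft→N1; Hard→N1.
Management's best replies: N1→Soft; N2→Soft; N3→Hard; N4→Soft; N5→Soft.
The unique mutual best reply is (N1, Soft), giving (9, -2).
Management's commitment gain: -2 − -2 = 0.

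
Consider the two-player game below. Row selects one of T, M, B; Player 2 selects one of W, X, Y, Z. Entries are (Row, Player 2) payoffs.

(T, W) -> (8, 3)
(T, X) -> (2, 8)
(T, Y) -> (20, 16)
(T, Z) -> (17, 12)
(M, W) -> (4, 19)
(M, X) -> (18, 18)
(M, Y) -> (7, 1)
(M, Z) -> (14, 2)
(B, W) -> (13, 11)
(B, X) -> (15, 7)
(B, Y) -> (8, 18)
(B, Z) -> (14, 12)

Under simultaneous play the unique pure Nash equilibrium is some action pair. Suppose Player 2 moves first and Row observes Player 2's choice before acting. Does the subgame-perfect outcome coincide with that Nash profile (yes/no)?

no

Work backward from Row's decision.
- W → Row plays B (best of 8, 4, 13); Player 2 gets 11.
- X → Row plays M (best of 2, 18, 15); Player 2 gets 18.
- Y → Row plays T (best of 20, 7, 8); Player 2 gets 16.
- Z → Row plays T (best of 17, 14, 14); Player 2 gets 12.
Among 11, 18, 16, 12, the best is 18 at X. Subgame-perfect outcome: (M, X) with payoffs (18, 18).
Now find the simultaneous Nash equilibrium.
Row's best replies: W→B; X→M; Y→T; Z→T.
Player 2's best replies: T→Y; M→W; B→Y.
The unique mutual best reply is (T, Y), giving (20, 16).
Sequential outcome (M, X) differs from the Nash profile (T, Y).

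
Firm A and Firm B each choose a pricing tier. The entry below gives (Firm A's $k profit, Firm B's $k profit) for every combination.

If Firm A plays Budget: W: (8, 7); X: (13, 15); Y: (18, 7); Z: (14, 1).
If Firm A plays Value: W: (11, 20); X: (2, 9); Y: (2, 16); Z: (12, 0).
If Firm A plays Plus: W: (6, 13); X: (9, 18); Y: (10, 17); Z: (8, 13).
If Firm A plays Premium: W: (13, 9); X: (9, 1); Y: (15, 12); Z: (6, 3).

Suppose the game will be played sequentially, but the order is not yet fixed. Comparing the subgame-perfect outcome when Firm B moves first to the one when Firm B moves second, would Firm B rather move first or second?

first

If Firm A leads: Firm B's best replies are Budget→X, Value→W, Plus→X, Premium→Y; Firm A's induced payoffs 13, 11, 9, 15; outcome (Premium, Y), payoffs (15, 12).
If Firm B leads: Firm A's best replies are W→Premium, X→Budget, Y→Budget, Z→Budget; Firm B's induced payoffs 9, 15, 7, 1; outcome (Budget, X), payoffs (13, 15).
Firm B gets 15 moving first and 12 moving second, so Firm B prefers to move first.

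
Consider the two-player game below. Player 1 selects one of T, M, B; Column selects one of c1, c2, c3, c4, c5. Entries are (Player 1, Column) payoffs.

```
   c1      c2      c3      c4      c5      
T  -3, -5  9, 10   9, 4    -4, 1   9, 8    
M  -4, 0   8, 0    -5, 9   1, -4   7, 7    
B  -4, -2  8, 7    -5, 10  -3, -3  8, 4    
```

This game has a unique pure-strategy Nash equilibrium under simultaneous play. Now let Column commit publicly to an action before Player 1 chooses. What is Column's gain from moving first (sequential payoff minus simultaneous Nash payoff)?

0

Solve by backward induction (Column leads).
- c1: BR = T, leader payoff -5.
- c2: BR = T, leader payoff 10.
- c3: BR = T, leader payoff 4.
- c4: BR = M, leader payoff -4.
- c5: BR = T, leader payoff 8.
Column's induced payoffs are -5, 10, 4, -4, 8, so Column commits to c2. Subgame-perfect outcome: (T, c2) with payoffs (9, 10).
Now find the simultaneous Nash equilibrium.
Player 1's best replies: c1→T; c2→T; c3→T; c4→M; c5→T.
Column's best replies: T→c2; M→c3; B→c3.
The unique mutual best reply is (T, c2), giving (9, 10).
Column's commitment gain: 10 − 10 = 0.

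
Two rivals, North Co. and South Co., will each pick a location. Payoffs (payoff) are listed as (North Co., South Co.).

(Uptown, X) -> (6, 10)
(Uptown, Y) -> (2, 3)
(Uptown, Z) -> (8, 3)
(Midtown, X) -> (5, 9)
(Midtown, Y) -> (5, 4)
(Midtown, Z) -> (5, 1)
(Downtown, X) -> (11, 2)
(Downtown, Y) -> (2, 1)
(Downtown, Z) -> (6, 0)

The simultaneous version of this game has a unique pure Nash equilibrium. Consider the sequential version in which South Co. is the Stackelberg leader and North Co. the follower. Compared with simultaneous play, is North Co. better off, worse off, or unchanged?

Solve by backward induction (South Co. leads).
- X → North Co. plays Downtown (best of 6, 5, 11); South Co. gets 2.
- Y → North Co. plays Midtown (best of 2, 5, 2); South Co. gets 4.
- Z → North Co. plays Uptown (best of 8, 5, 6); South Co. gets 3.
Maximizing over 2, 4, 3, South Co. chooses Y. Subgame-perfect outcome: (Midtown, Y) with payoffs (5, 4).
Under simultaneous play:
North Co.'s best replies: X→Downtown; Y→Midtown; Z→Uptown.
South Co.'s best replies: Uptown→X; Midtown→X; Downtown→X.
Only (Downtown, X) has each player best-responding; Nash payoffs (11, 2).
North Co. earns 5 sequentially versus 11 at the Nash outcome: worse off.

worse off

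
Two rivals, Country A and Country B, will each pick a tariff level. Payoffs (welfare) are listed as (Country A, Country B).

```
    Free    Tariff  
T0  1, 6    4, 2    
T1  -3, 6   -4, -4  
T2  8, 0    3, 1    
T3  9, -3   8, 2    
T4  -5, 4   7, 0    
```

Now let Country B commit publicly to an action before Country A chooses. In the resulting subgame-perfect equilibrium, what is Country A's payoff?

8

Solve by backward induction (Country B leads).
- Free: Country A compares 1, -3, 8, 9, -5 and picks T3; Country B would get -3.
- Tariff: Country A compares 4, -4, 3, 8, 7 and picks T3; Country B would get 2.
Among -3, 2, the best is 2 at Tariff. Subgame-perfect outcome: (T3, Tariff) with payoffs (8, 2).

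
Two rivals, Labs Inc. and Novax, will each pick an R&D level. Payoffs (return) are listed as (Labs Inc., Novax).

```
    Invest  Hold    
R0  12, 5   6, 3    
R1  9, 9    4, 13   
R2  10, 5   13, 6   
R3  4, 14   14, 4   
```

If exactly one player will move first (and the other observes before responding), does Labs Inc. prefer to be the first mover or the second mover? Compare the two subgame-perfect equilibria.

If Labs Inc. leads: Novax's best replies are R0→Invest, R1→Hold, R2→Hold, R3→Invest; Labs Inc.'s induced payoffs 12, 4, 13, 4; outcome (R2, Hold), payoffs (13, 6).
If Novax leads: Labs Inc.'s best replies are Invest→R0, Hold→R3; Novax's induced payoffs 5, 4; outcome (R0, Invest), payoffs (12, 5).
Labs Inc. gets 13 moving first and 12 moving second, so Labs Inc. prefers to move first.

first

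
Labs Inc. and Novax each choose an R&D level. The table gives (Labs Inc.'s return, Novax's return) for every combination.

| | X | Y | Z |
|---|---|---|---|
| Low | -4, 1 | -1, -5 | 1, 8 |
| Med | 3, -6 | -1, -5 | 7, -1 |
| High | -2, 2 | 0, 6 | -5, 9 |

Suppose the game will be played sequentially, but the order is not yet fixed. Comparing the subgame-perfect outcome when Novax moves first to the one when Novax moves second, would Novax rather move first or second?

first

If Labs Inc. leads: Novax's best replies are Low→Z, Med→Z, High→Z; Labs Inc.'s induced payoffs 1, 7, -5; outcome (Med, Z), payoffs (7, -1).
If Novax leads: Labs Inc.'s best replies are X→Med, Y→High, Z→Med; Novax's induced payoffs -6, 6, -1; outcome (High, Y), payoffs (0, 6).
Novax gets 6 moving first and -1 moving second, so Novax prefers to move first.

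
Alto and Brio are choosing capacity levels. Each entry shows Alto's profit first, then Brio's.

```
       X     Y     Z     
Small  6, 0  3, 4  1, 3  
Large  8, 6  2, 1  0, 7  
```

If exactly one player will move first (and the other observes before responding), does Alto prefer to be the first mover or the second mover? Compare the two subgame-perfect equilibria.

second

If Alto leads: Brio's best replies are Small→Y, Large→Z; Alto's induced payoffs 3, 0; outcome (Small, Y), payoffs (3, 4).
If Brio leads: Alto's best replies are X→Large, Y→Small, Z→Small; Brio's induced payoffs 6, 4, 3; outcome (Large, X), payoffs (8, 6).
Alto gets 3 moving first and 8 moving second, so Alto prefers to move second.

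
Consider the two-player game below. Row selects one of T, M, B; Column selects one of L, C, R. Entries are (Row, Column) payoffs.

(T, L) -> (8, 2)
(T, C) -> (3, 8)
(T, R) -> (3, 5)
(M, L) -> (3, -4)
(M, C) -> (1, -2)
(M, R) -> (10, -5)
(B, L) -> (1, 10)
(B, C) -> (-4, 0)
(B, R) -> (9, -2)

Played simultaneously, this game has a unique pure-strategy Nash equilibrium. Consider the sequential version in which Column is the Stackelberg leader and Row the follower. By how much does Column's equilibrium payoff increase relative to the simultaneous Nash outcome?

0

Backward induction with Column moving first.
- L: Row compares 8, 3, 1 and picks T; Column would get 2.
- C: Row compares 3, 1, -4 and picks T; Column would get 8.
- R: Row compares 3, 10, 9 and picks M; Column would get -5.
Maximizing over 2, 8, -5, Column chooses C. Subgame-perfect outcome: (T, C) with payoffs (3, 8).
Now find the simultaneous Nash equilibrium.
Row's best replies: L→T; C→T; R→M.
Column's best replies: T→C; M→C; B→L.
Only (T, C) has each player best-responding; Nash payoffs (3, 8).
Column's commitment gain: 8 − 8 = 0.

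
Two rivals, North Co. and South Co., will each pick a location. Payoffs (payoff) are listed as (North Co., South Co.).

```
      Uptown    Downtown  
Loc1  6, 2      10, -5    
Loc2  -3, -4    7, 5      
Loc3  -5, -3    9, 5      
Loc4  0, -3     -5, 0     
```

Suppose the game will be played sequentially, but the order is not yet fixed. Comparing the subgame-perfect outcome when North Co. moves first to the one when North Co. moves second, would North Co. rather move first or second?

first

If North Co. leads: South Co.'s best replies are Loc1→Uptown, Loc2→Downtown, Loc3→Downtown, Loc4→Downtown; North Co.'s induced payoffs 6, 7, 9, -5; outcome (Loc3, Downtown), payoffs (9, 5).
If South Co. leads: North Co.'s best replies are Uptown→Loc1, Downtown→Loc1; South Co.'s induced payoffs 2, -5; outcome (Loc1, Uptown), payoffs (6, 2).
North Co. gets 9 moving first and 6 moving second, so North Co. prefers to move first.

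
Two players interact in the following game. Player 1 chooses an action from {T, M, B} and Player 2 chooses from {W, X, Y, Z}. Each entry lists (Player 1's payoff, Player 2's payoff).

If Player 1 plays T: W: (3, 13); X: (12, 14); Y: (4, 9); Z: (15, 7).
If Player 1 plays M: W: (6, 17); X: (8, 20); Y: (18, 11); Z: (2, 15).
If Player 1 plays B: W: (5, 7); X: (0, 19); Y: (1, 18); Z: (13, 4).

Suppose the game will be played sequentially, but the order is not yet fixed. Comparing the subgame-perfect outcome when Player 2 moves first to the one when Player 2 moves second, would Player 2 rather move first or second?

first

If Player 1 leads: Player 2's best replies are T→X, M→X, B→X; Player 1's induced payoffs 12, 8, 0; outcome (T, X), payoffs (12, 14).
If Player 2 leads: Player 1's best replies are W→M, X→T, Y→M, Z→T; Player 2's induced payoffs 17, 14, 11, 7; outcome (M, W), payoffs (6, 17).
Player 2 gets 17 moving first and 14 moving second, so Player 2 prefers to move first.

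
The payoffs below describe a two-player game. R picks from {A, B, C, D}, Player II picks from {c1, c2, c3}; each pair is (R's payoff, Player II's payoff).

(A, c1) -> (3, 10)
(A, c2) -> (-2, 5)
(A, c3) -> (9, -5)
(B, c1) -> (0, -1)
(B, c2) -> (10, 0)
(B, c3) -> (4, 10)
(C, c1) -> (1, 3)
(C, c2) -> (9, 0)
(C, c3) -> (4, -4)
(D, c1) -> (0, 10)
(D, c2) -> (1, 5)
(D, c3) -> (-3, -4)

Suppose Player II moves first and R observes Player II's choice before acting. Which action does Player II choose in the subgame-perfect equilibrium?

Backward induction with Player II moving first.
- c1: R compares 3, 0, 1, 0 and picks A; Player II would get 10.
- c2: R compares -2, 10, 9, 1 and picks B; Player II would get 0.
- c3: R compares 9, 4, 4, -3 and picks A; Player II would get -5.
Among 10, 0, -5, the best is 10 at c1. Subgame-perfect outcome: (A, c1) with payoffs (3, 10).

c1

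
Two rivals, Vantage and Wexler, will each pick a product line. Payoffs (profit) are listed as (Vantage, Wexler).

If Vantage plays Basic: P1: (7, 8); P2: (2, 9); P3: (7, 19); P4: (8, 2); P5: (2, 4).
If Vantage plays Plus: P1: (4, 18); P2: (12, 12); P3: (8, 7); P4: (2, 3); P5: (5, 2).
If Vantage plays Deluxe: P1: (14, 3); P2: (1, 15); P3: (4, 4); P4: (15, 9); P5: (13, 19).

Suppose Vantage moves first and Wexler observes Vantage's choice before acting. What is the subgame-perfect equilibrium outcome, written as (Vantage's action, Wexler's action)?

Backward induction with Vantage moving first.
- Basic → Wexler plays P3 (best of 8, 9, 19, 2, 4); Vantage gets 7.
- Plus → Wexler plays P1 (best of 18, 12, 7, 3, 2); Vantage gets 4.
- Deluxe → Wexler plays P5 (best of 3, 15, 4, 9, 19); Vantage gets 13.
Vantage's induced payoffs are 7, 4, 13, so Vantage commits to Deluxe. Subgame-perfect outcome: (Deluxe, P5) with payoffs (13, 19).

(Deluxe, P5)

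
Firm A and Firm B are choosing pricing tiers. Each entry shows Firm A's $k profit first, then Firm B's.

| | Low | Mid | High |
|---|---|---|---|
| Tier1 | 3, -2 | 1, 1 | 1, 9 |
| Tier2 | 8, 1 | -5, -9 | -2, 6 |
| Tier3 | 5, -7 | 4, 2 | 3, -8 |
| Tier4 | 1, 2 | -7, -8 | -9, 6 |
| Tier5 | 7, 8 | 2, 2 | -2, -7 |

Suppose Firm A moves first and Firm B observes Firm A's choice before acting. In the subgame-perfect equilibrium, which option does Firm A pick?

Tier5

Work backward from Firm B's decision.
- Tier1: BR = High, leader payoff 1.
- Tier2: BR = High, leader payoff -2.
- Tier3: BR = Mid, leader payoff 4.
- Tier4: BR = High, leader payoff -9.
- Tier5: BR = Low, leader payoff 7.
Among 1, -2, 4, -9, 7, the best is 7 at Tier5. Subgame-perfect outcome: (Tier5, Low) with payoffs (7, 8).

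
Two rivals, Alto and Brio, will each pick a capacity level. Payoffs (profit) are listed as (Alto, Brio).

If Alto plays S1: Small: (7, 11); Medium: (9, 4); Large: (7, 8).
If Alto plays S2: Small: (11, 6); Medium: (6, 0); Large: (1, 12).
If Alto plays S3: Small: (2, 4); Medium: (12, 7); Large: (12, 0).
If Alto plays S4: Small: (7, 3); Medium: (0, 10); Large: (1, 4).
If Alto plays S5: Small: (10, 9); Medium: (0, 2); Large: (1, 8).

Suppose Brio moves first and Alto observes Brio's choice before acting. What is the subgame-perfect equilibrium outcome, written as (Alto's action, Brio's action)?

Backward induction with Brio moving first.
- Small: Alto compares 7, 11, 2, 7, 10 and picks S2; Brio would get 6.
- Medium: Alto compares 9, 6, 12, 0, 0 and picks S3; Brio would get 7.
- Large: Alto compares 7, 1, 12, 1, 1 and picks S3; Brio would get 0.
Among 6, 7, 0, the best is 7 at Medium. Subgame-perfect outcome: (S3, Medium) with payoffs (12, 7).

(S3, Medium)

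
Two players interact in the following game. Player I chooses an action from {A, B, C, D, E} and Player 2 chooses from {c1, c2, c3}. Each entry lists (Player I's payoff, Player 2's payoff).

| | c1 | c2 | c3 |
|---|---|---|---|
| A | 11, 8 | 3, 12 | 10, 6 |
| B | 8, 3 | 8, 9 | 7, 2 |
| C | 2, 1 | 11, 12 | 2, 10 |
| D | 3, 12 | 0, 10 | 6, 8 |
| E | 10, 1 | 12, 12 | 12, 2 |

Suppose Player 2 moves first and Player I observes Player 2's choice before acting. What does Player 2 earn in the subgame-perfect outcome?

Player I best-responds to each possible Player 2 move:
- c1: Player I compares 11, 8, 2, 3, 10 and picks A; Player 2 would get 8.
- c2: Player I compares 3, 8, 11, 0, 12 and picks E; Player 2 would get 12.
- c3: Player I compares 10, 7, 2, 6, 12 and picks E; Player 2 would get 2.
Among 8, 12, 2, the best is 12 at c2. Subgame-perfect outcome: (E, c2) with payoffs (12, 12).

12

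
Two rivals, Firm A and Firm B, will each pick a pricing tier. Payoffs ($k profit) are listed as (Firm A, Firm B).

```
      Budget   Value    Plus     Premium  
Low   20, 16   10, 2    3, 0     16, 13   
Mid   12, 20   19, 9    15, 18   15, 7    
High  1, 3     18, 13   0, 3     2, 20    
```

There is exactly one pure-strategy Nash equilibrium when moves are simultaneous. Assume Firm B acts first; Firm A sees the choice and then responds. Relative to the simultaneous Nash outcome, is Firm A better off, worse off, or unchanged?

worse off

Firm A best-responds to each possible Firm B move:
- Budget → Firm A plays Low (best of 20, 12, 1); Firm B gets 16.
- Value → Firm A plays Mid (best of 10, 19, 18); Firm B gets 9.
- Plus → Firm A plays Mid (best of 3, 15, 0); Firm B gets 18.
- Premium → Firm A plays Low (best of 16, 15, 2); Firm B gets 13.
Among 16, 9, 18, 13, the best is 18 at Plus. Subgame-perfect outcome: (Mid, Plus) with payoffs (15, 18).
For the simultaneous game, intersect best replies.
Firm A's best replies: Budget→Low; Value→Mid; Plus→Mid; Premium→Low.
Firm B's best replies: Low→Budget; Mid→Budget; High→Premium.
Only (Low, Budget) has each player best-responding; Nash payoffs (20, 16).
Firm A earns 15 sequentially versus 20 at the Nash outcome: worse off.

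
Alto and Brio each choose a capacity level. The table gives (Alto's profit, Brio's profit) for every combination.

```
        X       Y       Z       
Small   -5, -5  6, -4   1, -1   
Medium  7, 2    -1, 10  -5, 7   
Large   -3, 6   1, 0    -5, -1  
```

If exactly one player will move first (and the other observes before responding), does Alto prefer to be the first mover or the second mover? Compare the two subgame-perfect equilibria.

second

If Alto leads: Brio's best replies are Small→Z, Medium→Y, Large→X; Alto's induced payoffs 1, -1, -3; outcome (Small, Z), payoffs (1, -1).
If Brio leads: Alto's best replies are X→Medium, Y→Small, Z→Small; Brio's induced payoffs 2, -4, -1; outcome (Medium, X), payoffs (7, 2).
Alto gets 1 moving first and 7 moving second, so Alto prefers to move second.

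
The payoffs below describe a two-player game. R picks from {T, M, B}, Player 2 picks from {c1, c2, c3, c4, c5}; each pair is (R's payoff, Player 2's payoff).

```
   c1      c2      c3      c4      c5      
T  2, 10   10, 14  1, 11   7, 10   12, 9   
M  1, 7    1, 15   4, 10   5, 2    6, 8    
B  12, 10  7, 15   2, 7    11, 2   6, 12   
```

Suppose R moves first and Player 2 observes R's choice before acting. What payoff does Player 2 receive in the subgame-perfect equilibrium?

14

Backward induction with R moving first.
- T → Player 2 plays c2 (best of 10, 14, 11, 10, 9); R gets 10.
- M → Player 2 plays c2 (best of 7, 15, 10, 2, 8); R gets 1.
- B → Player 2 plays c2 (best of 10, 15, 7, 2, 12); R gets 7.
R's induced payoffs are 10, 1, 7, so R commits to T. Subgame-perfect outcome: (T, c2) with payoffs (10, 14).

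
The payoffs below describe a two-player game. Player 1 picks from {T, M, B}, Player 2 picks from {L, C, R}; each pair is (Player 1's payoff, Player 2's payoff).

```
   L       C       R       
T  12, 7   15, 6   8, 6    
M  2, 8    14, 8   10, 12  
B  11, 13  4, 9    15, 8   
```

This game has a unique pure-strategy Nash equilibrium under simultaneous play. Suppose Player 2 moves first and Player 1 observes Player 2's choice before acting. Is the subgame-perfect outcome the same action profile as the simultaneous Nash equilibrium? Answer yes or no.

Solve by backward induction (Player 2 leads).
- L: BR = T, leader payoff 7.
- C: BR = T, leader payoff 6.
- R: BR = B, leader payoff 8.
Among 7, 6, 8, the best is 8 at R. Subgame-perfect outcome: (B, R) with payoffs (15, 8).
Under simultaneous play:
Player 1's best replies: L→T; C→T; R→B.
Player 2's best replies: T→L; M→R; B→L.
Only (T, L) has each player best-responding; Nash payoffs (12, 7).
Sequential outcome (B, R) differs from the Nash profile (T, L).

no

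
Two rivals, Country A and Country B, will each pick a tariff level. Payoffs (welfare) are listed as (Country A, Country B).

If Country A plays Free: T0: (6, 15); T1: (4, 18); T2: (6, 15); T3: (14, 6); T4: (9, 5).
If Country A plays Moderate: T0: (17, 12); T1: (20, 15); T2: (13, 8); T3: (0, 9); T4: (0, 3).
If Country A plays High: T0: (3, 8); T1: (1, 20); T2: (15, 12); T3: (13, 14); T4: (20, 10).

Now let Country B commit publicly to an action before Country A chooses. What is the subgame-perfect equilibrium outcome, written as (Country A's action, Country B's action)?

(Moderate, T1)

Solve by backward induction (Country B leads).
- T0 → Country A plays Moderate (best of 6, 17, 3); Country B gets 12.
- T1 → Country A plays Moderate (best of 4, 20, 1); Country B gets 15.
- T2 → Country A plays High (best of 6, 13, 15); Country B gets 12.
- T3 → Country A plays Free (best of 14, 0, 13); Country B gets 6.
- T4 → Country A plays High (best of 9, 0, 20); Country B gets 10.
Country B's induced payoffs are 12, 15, 12, 6, 10, so Country B commits to T1. Subgame-perfect outcome: (Moderate, T1) with payoffs (20, 15).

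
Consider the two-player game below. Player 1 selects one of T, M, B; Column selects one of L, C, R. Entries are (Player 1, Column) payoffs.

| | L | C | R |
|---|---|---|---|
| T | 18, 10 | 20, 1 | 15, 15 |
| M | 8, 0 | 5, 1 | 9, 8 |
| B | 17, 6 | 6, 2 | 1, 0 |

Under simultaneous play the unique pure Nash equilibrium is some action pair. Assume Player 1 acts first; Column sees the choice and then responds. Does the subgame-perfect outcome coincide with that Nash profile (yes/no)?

no

Work backward from Column's decision.
- T: Column compares 10, 1, 15 and picks R; Player 1 would get 15.
- M: Column compares 0, 1, 8 and picks R; Player 1 would get 9.
- B: Column compares 6, 2, 0 and picks L; Player 1 would get 17.
Player 1's induced payoffs are 15, 9, 17, so Player 1 commits to B. Subgame-perfect outcome: (B, L) with payoffs (17, 6).
Now find the simultaneous Nash equilibrium.
Player 1's best replies: L→T; C→T; R→T.
Column's best replies: T→R; M→R; B→L.
Only (T, R) has each player best-responding; Nash payoffs (15, 15).
Sequential outcome (B, L) differs from the Nash profile (T, R).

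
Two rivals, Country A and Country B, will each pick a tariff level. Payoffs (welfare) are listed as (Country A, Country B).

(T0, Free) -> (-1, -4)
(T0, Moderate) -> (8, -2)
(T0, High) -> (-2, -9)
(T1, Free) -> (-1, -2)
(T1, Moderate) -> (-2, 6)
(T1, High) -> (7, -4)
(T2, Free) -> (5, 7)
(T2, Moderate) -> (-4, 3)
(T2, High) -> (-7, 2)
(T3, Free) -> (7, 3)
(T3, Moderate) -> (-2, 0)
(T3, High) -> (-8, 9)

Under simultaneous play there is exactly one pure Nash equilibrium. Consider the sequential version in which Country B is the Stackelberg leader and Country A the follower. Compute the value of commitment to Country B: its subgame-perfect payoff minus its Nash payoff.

5

Work backward from Country A's decision.
- Free → Country A plays T3 (best of -1, -1, 5, 7); Country B gets 3.
- Moderate → Country A plays T0 (best of 8, -2, -4, -2); Country B gets -2.
- High → Country A plays T1 (best of -2, 7, -7, -8); Country B gets -4.
Among 3, -2, -4, the best is 3 at Free. Subgame-perfect outcome: (T3, Free) with payoffs (7, 3).
Now find the simultaneous Nash equilibrium.
Country A's best replies: Free→T3; Moderate→T0; High→T1.
Country B's best replies: T0→Moderate; T1→Moderate; T2→Free; T3→High.
The unique mutual best reply is (T0, Moderate), giving (8, -2).
Country B's commitment gain: 3 − -2 = 5.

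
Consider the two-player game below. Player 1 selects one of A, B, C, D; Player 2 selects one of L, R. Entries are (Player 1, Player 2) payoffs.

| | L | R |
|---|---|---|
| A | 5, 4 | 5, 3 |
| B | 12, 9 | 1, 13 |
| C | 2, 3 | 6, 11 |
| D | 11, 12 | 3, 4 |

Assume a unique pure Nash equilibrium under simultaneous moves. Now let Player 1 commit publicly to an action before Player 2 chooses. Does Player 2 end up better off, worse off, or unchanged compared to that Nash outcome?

better off

Solve by backward induction (Player 1 leads).
- A → Player 2 plays L (best of 4, 3); Player 1 gets 5.
- B → Player 2 plays R (best of 9, 13); Player 1 gets 1.
- C → Player 2 plays R (best of 3, 11); Player 1 gets 6.
- D → Player 2 plays L (best of 12, 4); Player 1 gets 11.
Maximizing over 5, 1, 6, 11, Player 1 chooses D. Subgame-perfect outcome: (D, L) with payoffs (11, 12).
Under simultaneous play:
Player 1's best replies: L→B; R→C.
Player 2's best replies: A→L; B→R; C→R; D→L.
Only (C, R) has each player best-responding; Nash payoffs (6, 11).
Player 2 earns 12 sequentially versus 11 at the Nash outcome: better off.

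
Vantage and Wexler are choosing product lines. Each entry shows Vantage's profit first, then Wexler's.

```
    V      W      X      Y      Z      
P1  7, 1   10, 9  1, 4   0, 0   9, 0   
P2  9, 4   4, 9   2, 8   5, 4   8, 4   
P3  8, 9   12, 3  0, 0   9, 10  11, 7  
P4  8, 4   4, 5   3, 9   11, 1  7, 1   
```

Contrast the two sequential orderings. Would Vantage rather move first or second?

If Vantage leads: Wexler's best replies are P1→W, P2→W, P3→Y, P4→X; Vantage's induced payoffs 10, 4, 9, 3; outcome (P1, W), payoffs (10, 9).
If Wexler leads: Vantage's best replies are V→P2, W→P3, X→P4, Y→P4, Z→P3; Wexler's induced payoffs 4, 3, 9, 1, 7; outcome (P4, X), payoffs (3, 9).
Vantage gets 10 moving first and 3 moving second, so Vantage prefers to move first.

first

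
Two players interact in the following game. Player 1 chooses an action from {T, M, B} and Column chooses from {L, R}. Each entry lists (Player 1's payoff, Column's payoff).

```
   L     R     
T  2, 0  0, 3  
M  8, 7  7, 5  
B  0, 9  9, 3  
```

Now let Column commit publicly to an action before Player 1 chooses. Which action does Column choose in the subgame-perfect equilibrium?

Player 1 best-responds to each possible Column move:
- L → Player 1 plays M (best of 2, 8, 0); Column gets 7.
- R → Player 1 plays B (best of 0, 7, 9); Column gets 3.
Among 7, 3, the best is 7 at L. Subgame-perfect outcome: (M, L) with payoffs (8, 7).

L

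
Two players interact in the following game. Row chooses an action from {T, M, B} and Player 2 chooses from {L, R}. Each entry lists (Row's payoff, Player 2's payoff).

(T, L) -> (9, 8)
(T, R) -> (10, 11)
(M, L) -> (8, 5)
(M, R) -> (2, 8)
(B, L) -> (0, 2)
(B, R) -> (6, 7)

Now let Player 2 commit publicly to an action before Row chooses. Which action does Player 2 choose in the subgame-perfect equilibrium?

Backward induction with Player 2 moving first.
- L: Row compares 9, 8, 0 and picks T; Player 2 would get 8.
- R: Row compares 10, 2, 6 and picks T; Player 2 would get 11.
Maximizing over 8, 11, Player 2 chooses R. Subgame-perfect outcome: (T, R) with payoffs (10, 11).

R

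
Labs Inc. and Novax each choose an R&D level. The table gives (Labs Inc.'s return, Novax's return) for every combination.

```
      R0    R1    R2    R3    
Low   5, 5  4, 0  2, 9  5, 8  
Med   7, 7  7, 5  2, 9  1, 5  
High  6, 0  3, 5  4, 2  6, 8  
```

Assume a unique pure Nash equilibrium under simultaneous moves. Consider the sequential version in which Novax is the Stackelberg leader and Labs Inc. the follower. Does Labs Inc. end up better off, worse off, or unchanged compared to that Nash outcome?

unchanged

Work backward from Labs Inc.'s decision.
- R0: BR = Med, leader payoff 7.
- R1: BR = Med, leader payoff 5.
- R2: BR = High, leader payoff 2.
- R3: BR = High, leader payoff 8.
Among 7, 5, 2, 8, the best is 8 at R3. Subgame-perfect outcome: (High, R3) with payoffs (6, 8).
For the simultaneous game, intersect best replies.
Labs Inc.'s best replies: R0→Med; R1→Med; R2→High; R3→High.
Novax's best replies: Low→R2; Med→R2; High→R3.
Only (High, R3) has each player best-responding; Nash payoffs (6, 8).
Labs Inc. earns 6 sequentially versus 6 at the Nash outcome: unchanged.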